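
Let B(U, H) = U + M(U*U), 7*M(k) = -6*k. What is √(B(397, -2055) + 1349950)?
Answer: 5*√2381897/7 ≈ 1102.4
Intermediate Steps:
M(k) = -6*k/7 (M(k) = (-6*k)/7 = -6*k/7)
B(U, H) = U - 6*U²/7 (B(U, H) = U - 6*U*U/7 = U - 6*U²/7)
√(B(397, -2055) + 1349950) = √((⅐)*397*(7 - 6*397) + 1349950) = √((⅐)*397*(7 - 2382) + 1349950) = √((⅐)*397*(-2375) + 1349950) = √(-942875/7 + 1349950) = √(8506775/7) = 5*√2381897/7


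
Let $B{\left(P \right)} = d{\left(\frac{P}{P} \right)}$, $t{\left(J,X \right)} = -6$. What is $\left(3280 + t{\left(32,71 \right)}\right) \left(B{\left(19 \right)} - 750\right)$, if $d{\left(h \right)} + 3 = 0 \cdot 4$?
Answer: $-2465322$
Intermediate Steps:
$d{\left(h \right)} = -3$ ($d{\left(h \right)} = -3 + 0 \cdot 4 = -3 + 0 = -3$)
$B{\left(P \right)} = -3$
$\left(3280 + t{\left(32,71 \right)}\right) \left(B{\left(19 \right)} - 750\right) = \left(3280 - 6\right) \left(-3 - 750\right) = 3274 \left(-753\right) = -2465322$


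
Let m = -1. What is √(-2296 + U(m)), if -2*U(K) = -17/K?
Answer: I*√9218/2 ≈ 48.005*I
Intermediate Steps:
U(K) = 17/(2*K) (U(K) = -(-17)/(2*K) = 17/(2*K))
√(-2296 + U(m)) = √(-2296 + (17/2)/(-1)) = √(-2296 + (17/2)*(-1)) = √(-2296 - 17/2) = √(-4609/2) = I*√9218/2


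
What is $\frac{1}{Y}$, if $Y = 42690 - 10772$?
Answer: $\frac{1}{31918} \approx 3.133 \cdot 10^{-5}$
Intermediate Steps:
$Y = 31918$
$\frac{1}{Y} = \frac{1}{31918}$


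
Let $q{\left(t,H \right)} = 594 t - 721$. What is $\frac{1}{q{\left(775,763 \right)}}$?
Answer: $\frac{1}{459629} \approx 2.1757 \cdot 10^{-6}$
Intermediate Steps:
$q{\left(t,H \right)} = -721 + 594 t$
$\frac{1}{q{\left(775,763 \right)}} = \frac{1}{-721 + 594 \cdot 775} = \frac{1}{-721 + 460350} = \frac{1}{459629}$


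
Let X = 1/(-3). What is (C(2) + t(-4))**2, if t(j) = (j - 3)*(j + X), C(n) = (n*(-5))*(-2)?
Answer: 22801/9 ≈ 2533.4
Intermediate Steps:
X = -1/3 ≈ -0.33333
C(n) = 10*n (C(n) = -5*n*(-2) = 10*n)
t(j) = (-3 + j)*(-1/3 + j) (t(j) = (j - 3)*(j - 1/3) = (-3 + j)*(-1/3 + j))
(C(2) + t(-4))**2 = (10*2 + (1 + (-4)**2 - 10/3*(-4)))**2 = (20 + (1 + 16 + 40/3))**2 = (20 + 91/3)**2 = (151/3)**2 = 22801/9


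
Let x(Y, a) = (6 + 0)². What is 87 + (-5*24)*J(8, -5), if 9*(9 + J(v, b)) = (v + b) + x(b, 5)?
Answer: 647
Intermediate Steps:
x(Y, a) = 36 (x(Y, a) = 6² = 36)
J(v, b) = -5 + b/9 + v/9 (J(v, b) = -9 + ((v + b) + 36)/9 = -9 + ((b + v) + 36)/9 = -9 + (36 + b + v)/9 = -9 + (4 + b/9 + v/9) = -5 + b/9 + v/9)
87 + (-5*24)*J(8, -5) = 87 + (-5*24)*(-5 + (⅑)*(-5) + (⅑)*8) = 87 - 120*(-5 - 5/9 + 8/9) = 87 - 120*(-14/3) = 87 + 560 = 647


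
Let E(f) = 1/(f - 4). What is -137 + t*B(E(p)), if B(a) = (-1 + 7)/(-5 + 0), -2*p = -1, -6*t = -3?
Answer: -688/5 ≈ -137.60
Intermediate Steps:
t = ½ (t = -⅙*(-3) = ½ ≈ 0.50000)
p = ½ (p = -½*(-1) = ½ ≈ 0.50000)
E(f) = 1/(-4 + f)
B(a) = -6/5 (B(a) = 6/(-5) = 6*(-⅕) = -6/5)
-137 + t*B(E(p)) = -137 + (½)*(-6/5) = -137 - ⅗ = -688/5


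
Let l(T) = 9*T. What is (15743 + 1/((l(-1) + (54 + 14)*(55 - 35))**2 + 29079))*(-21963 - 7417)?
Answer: -42882945230229/92714 ≈ -4.6253e+8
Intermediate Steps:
(15743 + 1/((l(-1) + (54 + 14)*(55 - 35))**2 + 29079))*(-21963 - 7417) = (15743 + 1/((9*(-1) + (54 + 14)*(55 - 35))**2 + 29079))*(-21963 - 7417) = (15743 + 1/((-9 + 68*20)**2 + 29079))*(-29380) = (15743 + 1/((-9 + 1360)**2 + 29079))*(-29380) = (15743 + 1/(1351**2 + 29079))*(-29380) = (15743 + 1/(1825201 + 29079))*(-29380) = (15743 + 1/1854280)*(-29380) = (29191930041/1854280)*(-29380) = -42882945230229/92714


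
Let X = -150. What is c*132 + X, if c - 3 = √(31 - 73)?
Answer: 246 + 132*I*√42 ≈ 246.0 + 855.46*I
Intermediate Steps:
c = 3 + I*√42 (c = 3 + √(31 - 73) = 3 + √(-42) = 3 + I*√42 ≈ 3.0 + 6.4807*I)
c*132 + X = (3 + I*√42)*132 - 150 = (396 + 132*I*√42) - 150 = 246 + 132*I*√42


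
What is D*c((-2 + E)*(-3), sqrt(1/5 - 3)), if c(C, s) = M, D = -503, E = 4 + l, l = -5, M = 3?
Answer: -1509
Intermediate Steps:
E = -1 (E = 4 - 5 = -1)
c(C, s) = 3
D*c((-2 + E)*(-3), sqrt(1/5 - 3)) = -503*3 = -1509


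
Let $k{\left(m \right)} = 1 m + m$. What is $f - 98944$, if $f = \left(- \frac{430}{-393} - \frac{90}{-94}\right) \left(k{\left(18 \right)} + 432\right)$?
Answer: $- \frac{603286588}{6157} \approx -97984.0$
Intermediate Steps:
$k{\left(m \right)} = 2 m$ ($k{\left(m \right)} = m + m = 2 m$)
$f = \frac{5911620}{6157}$ ($f = \left(- \frac{430}{-393} - \frac{90}{-94}\right) \left(2 \cdot 18 + 432\right) = \left(\left(-430\right) \left(- \frac{1}{393}\right) - - \frac{45}{47}\right) \left(36 + 432\right) = \left(\frac{430}{393} + \frac{45}{47}\right) 468 = \frac{37895}{18471} \cdot 468 = \frac{5911620}{6157} \approx 960.15$)
$f - 98944 = \frac{5911620}{6157} - 98944 = - \frac{603286588}{6157}$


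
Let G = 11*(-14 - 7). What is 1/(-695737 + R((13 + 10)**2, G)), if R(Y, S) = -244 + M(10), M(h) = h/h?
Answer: -1/695980 ≈ -1.4368e-6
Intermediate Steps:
M(h) = 1
G = -231 (G = 11*(-21) = -231)
R(Y, S) = -243 (R(Y, S) = -244 + 1 = -243)
1/(-695737 + R((13 + 10)**2, G)) = 1/(-695737 - 243) = 1/(-695980) = -1/695980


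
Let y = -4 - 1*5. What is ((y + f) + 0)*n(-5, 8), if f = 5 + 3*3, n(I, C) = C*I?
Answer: -200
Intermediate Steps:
y = -9 (y = -4 - 5 = -9)
f = 14 (f = 5 + 9 = 14)
((y + f) + 0)*n(-5, 8) = ((-9 + 14) + 0)*(8*(-5)) = (5 + 0)*(-40) = 5*(-40) = -200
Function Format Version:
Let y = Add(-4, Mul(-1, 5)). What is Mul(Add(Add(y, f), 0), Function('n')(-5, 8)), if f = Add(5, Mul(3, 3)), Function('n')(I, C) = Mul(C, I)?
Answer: -200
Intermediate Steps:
y = -9 (y = Add(-4, -5) = -9)
f = 14 (f = Add(5, 9) = 14)
Mul(Add(Add(y, f), 0), Function('n')(-5, 8)) = Mul(Add(Add(-9, 14), 0), Mul(8, -5)) = Mul(Add(5, 0), -40) = Mul(5, -40) = -200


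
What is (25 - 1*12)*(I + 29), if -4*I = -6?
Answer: 793/2 ≈ 396.50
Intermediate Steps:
I = 3/2 (I = -¼*(-6) = 3/2 ≈ 1.5000)
(25 - 1*12)*(I + 29) = (25 - 1*12)*(3/2 + 29) = (25 - 12)*(61/2) = 13*(61/2) = 793/2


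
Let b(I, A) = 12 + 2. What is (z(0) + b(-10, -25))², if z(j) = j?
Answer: 196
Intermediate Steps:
b(I, A) = 14
(z(0) + b(-10, -25))² = (0 + 14)² = 14² = 196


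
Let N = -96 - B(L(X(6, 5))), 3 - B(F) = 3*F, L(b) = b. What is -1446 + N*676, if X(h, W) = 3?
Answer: -62286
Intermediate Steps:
B(F) = 3 - 3*F
N = -90 (N = -96 - (3 - 3*3) = -96 - (3 - 9) = -96 - 1*(-6) = -96 + 6 = -90)
-1446 + N*676 = -1446 - 90*676 = -1446 - 60840 = -62286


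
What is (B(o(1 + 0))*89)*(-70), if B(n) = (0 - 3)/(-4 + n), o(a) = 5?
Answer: 18690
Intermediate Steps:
B(n) = -3/(-4 + n)
(B(o(1 + 0))*89)*(-70) = (-3/(-4 + 5)*89)*(-70) = (-3/1*89)*(-70) = (-3*1*89)*(-70) = -3*89*(-70) = -267*(-70) = 18690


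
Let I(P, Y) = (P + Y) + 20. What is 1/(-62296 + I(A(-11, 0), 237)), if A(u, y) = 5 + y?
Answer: -1/62034 ≈ -1.6120e-5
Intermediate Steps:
I(P, Y) = 20 + P + Y
1/(-62296 + I(A(-11, 0), 237)) = 1/(-62296 + (20 + (5 + 0) + 237)) = 1/(-62296 + (20 + 5 + 237)) = 1/(-62296 + 262) = 1/(-62034) = -1/62034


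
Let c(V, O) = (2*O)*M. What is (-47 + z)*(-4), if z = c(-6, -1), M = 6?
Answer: 236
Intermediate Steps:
c(V, O) = 12*O (c(V, O) = (2*O)*6 = 12*O)
z = -12 (z = 12*(-1) = -12)
(-47 + z)*(-4) = (-47 - 12)*(-4) = -59*(-4) = 236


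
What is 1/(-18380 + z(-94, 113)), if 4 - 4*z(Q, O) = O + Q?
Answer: -4/73535 ≈ -5.4396e-5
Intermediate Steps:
z(Q, O) = 1 - O/4 - Q/4 (z(Q, O) = 1 - (O + Q)/4 = 1 + (-O/4 - Q/4) = 1 - O/4 - Q/4)
1/(-18380 + z(-94, 113)) = 1/(-18380 + (1 - ¼*113 - ¼*(-94))) = 1/(-18380 + (1 - 113/4 + 47/2)) = 1/(-18380 - 15/4) = 1/(-73535/4) = -4/73535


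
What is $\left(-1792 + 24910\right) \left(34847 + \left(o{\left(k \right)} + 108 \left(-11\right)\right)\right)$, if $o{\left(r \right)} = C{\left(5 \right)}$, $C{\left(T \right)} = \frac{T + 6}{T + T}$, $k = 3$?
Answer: $\frac{3890770959}{5} \approx 7.7815 \cdot 10^{8}$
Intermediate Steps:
$C{\left(T \right)} = \frac{6 + T}{2 T}$
$o{\left(r \right)} = \frac{11}{10}$ ($o{\left(r \right)} = \frac{6 + 5}{2 \cdot 5} = \frac{1}{2} \cdot \frac{1}{5} \cdot 11 = \frac{11}{10}$)
$\left(-1792 + 24910\right) \left(34847 + \left(o{\left(k \right)} + 108 \left(-11\right)\right)\right) = \left(-1792 + 24910\right) \left(34847 + \left(\frac{11}{10} + 108 \left(-11\right)\right)\right) = 23118 \left(34847 + \left(\frac{11}{10} - 1188\right)\right) = 23118 \left(34847 - \frac{11869}{10}\right) = 23118 \cdot \frac{336601}{10} = \frac{3890770959}{5}$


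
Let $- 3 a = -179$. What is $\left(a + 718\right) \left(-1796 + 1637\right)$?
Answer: $-123649$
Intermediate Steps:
$a = \frac{179}{3}$ ($a = \left(- \frac{1}{3}\right) \left(-179\right) = \frac{179}{3} \approx 59.667$)
$\left(a + 718\right) \left(-1796 + 1637\right) = \left(\frac{179}{3} + 718\right) \left(-1796 + 1637\right) = \frac{2333}{3} \left(-159\right) = -123649$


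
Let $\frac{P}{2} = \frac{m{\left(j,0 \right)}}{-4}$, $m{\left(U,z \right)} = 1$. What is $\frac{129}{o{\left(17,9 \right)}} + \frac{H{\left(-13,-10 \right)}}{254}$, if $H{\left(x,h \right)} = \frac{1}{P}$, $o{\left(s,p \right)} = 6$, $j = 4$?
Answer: $\frac{5459}{254} \approx 21.492$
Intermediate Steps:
$P = - \frac{1}{2}$ ($P = 2 \cdot 1 \frac{1}{-4} = 2 \cdot 1 \left(- \frac{1}{4}\right) = 2 \left(- \frac{1}{4}\right) = - \frac{1}{2} \approx -0.5$)
$H{\left(x,h \right)} = -2$ ($H{\left(x,h \right)} = \frac{1}{- \frac{1}{2}} = -2$)
$\frac{129}{o{\left(17,9 \right)}} + \frac{H{\left(-13,-10 \right)}}{254} = \frac{129}{6} - \frac{2}{254} = 129 \cdot \frac{1}{6} - \frac{1}{127} = \frac{43}{2} - \frac{1}{127} = \frac{5459}{254}$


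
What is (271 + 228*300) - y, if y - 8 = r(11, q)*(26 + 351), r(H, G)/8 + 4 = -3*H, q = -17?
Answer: 180255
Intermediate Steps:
r(H, G) = -32 - 24*H (r(H, G) = -32 + 8*(-3*H) = -32 - 24*H)
y = -111584 (y = 8 + (-32 - 24*11)*(26 + 351) = 8 + (-32 - 264)*377 = 8 - 296*377 = 8 - 111592 = -111584)
(271 + 228*300) - y = (271 + 228*300) - 1*(-111584) = (271 + 68400) + 111584 = 68671 + 111584 = 180255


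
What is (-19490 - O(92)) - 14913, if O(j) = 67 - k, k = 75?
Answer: -34395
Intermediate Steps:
O(j) = -8 (O(j) = 67 - 1*75 = 67 - 75 = -8)
(-19490 - O(92)) - 14913 = (-19490 - 1*(-8)) - 14913 = (-19490 + 8) - 14913 = -19482 - 14913 = -34395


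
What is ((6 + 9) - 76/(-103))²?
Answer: 2627641/10609 ≈ 247.68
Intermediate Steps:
((6 + 9) - 76/(-103))² = (15 - 76*(-1/103))² = (15 + 76/103)² = (1621/103)² = 2627641/10609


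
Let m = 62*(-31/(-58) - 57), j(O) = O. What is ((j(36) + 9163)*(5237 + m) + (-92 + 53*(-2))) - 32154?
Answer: 462213044/29 ≈ 1.5938e+7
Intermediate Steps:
m = -101525/29 (m = 62*(-31*(-1/58) - 57) = 62*(31/58 - 57) = 62*(-3275/58) = -101525/29 ≈ -3500.9)
((j(36) + 9163)*(5237 + m) + (-92 + 53*(-2))) - 32154 = ((36 + 9163)*(5237 - 101525/29) + (-92 + 53*(-2))) - 32154 = (9199*(50348/29) + (-92 - 106)) - 32154 = (463151252/29 - 198) - 32154 = 463145510/29 - 32154 = 462213044/29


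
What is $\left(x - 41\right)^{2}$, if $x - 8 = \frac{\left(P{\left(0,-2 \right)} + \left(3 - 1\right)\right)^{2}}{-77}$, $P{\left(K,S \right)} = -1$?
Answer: $\frac{6461764}{5929} \approx 1089.9$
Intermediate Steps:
$x = \frac{615}{77}$ ($x = 8 + \frac{\left(-1 + \left(3 - 1\right)\right)^{2}}{-77} = 8 + \left(-1 + \left(3 - 1\right)\right)^{2} \left(- \frac{1}{77}\right) = 8 + \left(-1 + 2\right)^{2} \left(- \frac{1}{77}\right) = 8 + 1^{2} \left(- \frac{1}{77}\right) = 8 + 1 \left(- \frac{1}{77}\right) = 8 - \frac{1}{77} = \frac{615}{77} \approx 7.987$)
$\left(x - 41\right)^{2} = \left(\frac{615}{77} - 41\right)^{2} = \left(- \frac{2542}{77}\right)^{2} = \frac{6461764}{5929}$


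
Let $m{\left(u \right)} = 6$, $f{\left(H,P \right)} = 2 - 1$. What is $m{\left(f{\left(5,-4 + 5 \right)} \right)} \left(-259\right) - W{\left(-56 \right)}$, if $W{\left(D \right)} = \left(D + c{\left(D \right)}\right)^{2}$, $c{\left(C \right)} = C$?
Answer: $-14098$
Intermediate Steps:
$f{\left(H,P \right)} = 1$ ($f{\left(H,P \right)} = 2 - 1 = 1$)
$W{\left(D \right)} = 4 D^{2}$ ($W{\left(D \right)} = \left(D + D\right)^{2} = \left(2 D\right)^{2} = 4 D^{2}$)
$m{\left(f{\left(5,-4 + 5 \right)} \right)} \left(-259\right) - W{\left(-56 \right)} = 6 \left(-259\right) - 4 \left(-56\right)^{2} = -1554 - 4 \cdot 3136 = -1554 - 12544 = -14098$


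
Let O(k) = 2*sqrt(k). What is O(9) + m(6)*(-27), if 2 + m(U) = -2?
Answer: 114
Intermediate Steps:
m(U) = -4 (m(U) = -2 - 2 = -4)
O(9) + m(6)*(-27) = 2*sqrt(9) - 4*(-27) = 2*3 + 108 = 6 + 108 = 114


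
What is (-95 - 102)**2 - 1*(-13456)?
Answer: 52265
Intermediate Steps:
(-95 - 102)**2 - 1*(-13456) = (-197)**2 + 13456 = 38809 + 13456 = 52265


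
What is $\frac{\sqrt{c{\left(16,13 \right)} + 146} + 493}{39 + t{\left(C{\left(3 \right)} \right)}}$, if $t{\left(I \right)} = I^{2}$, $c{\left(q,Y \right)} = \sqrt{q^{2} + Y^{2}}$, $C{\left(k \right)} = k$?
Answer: $\frac{493}{48} + \frac{\sqrt{146 + 5 \sqrt{17}}}{48} \approx 10.54$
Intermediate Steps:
$c{\left(q,Y \right)} = \sqrt{Y^{2} + q^{2}}$
$\frac{\sqrt{c{\left(16,13 \right)} + 146} + 493}{39 + t{\left(C{\left(3 \right)} \right)}} = \frac{\sqrt{\sqrt{13^{2} + 16^{2}} + 146} + 493}{39 + 3^{2}} = \frac{\sqrt{\sqrt{169 + 256} + 146} + 493}{39 + 9} = \frac{\sqrt{\sqrt{425} + 146} + 493}{48} = \left(\sqrt{5 \sqrt{17} + 146} + 493\right) \frac{1}{48} = \left(\sqrt{146 + 5 \sqrt{17}} + 493\right) \frac{1}{48} = \left(493 + \sqrt{146 + 5 \sqrt{17}}\right) \frac{1}{48} = \frac{493}{48} + \frac{\sqrt{146 + 5 \sqrt{17}}}{48}$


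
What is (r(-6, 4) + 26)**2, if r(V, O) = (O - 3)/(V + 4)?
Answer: 2601/4 ≈ 650.25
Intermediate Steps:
r(V, O) = (-3 + O)/(4 + V)
(r(-6, 4) + 26)**2 = ((-3 + 4)/(4 - 6) + 26)**2 = (1/(-2) + 26)**2 = (-1/2*1 + 26)**2 = (-1/2 + 26)**2 = (51/2)**2 = 2601/4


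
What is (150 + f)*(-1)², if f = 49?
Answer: 199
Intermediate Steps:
(150 + f)*(-1)² = (150 + 49)*(-1)² = 199*1 = 199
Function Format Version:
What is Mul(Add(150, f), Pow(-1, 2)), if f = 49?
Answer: 199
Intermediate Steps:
Mul(Add(150, f), Pow(-1, 2)) = Mul(Add(150, 49), Pow(-1, 2)) = Mul(199, 1) = 199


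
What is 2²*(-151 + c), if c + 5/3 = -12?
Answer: -1976/3 ≈ -658.67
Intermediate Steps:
c = -41/3 (c = -5/3 - 12 = -41/3 ≈ -13.667)
2²*(-151 + c) = 2²*(-151 - 41/3) = 4*(-494/3) = -1976/3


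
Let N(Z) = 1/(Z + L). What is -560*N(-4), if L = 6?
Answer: -280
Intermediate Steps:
N(Z) = 1/(6 + Z) (N(Z) = 1/(Z + 6) = 1/(6 + Z))
-560*N(-4) = -560/(6 - 4) = -560/2 = -560*½ = -280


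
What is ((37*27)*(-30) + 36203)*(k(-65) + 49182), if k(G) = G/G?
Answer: 306557639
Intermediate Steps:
k(G) = 1
((37*27)*(-30) + 36203)*(k(-65) + 49182) = ((37*27)*(-30) + 36203)*(1 + 49182) = (999*(-30) + 36203)*49183 = (-29970 + 36203)*49183 = 6233*49183 = 306557639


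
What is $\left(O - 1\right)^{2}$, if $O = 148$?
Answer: $21609$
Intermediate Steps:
$\left(O - 1\right)^{2} = \left(148 - 1\right)^{2} = 147^{2} = 21609$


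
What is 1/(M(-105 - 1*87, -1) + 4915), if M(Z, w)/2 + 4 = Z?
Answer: 1/4523 ≈ 0.00022109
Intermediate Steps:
M(Z, w) = -8 + 2*Z
1/(M(-105 - 1*87, -1) + 4915) = 1/((-8 + 2*(-105 - 1*87)) + 4915) = 1/((-8 + 2*(-105 - 87)) + 4915) = 1/((-8 + 2*(-192)) + 4915) = 1/((-8 - 384) + 4915) = 1/(-392 + 4915) = 1/4523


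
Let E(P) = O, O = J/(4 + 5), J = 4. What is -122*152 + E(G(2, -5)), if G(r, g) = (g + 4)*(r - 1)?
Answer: -166892/9 ≈ -18544.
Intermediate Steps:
O = 4/9 (O = 4/(4 + 5) = 4/9 ≈ 0.44444)
G(r, g) = (-1 + r)*(4 + g) (G(r, g) = (4 + g)*(-1 + r) = (-1 + r)*(4 + g))
E(P) = 4/9
-122*152 + E(G(2, -5)) = -122*152 + 4/9 = -18544 + 4/9 = -166892/9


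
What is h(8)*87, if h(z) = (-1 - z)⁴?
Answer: 570807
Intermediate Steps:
h(8)*87 = (1 + 8)⁴*87 = 9⁴*87 = 6561*87 = 570807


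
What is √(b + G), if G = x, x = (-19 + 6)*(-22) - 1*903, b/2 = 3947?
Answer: √7277 ≈ 85.305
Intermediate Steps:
b = 7894 (b = 2*3947 = 7894)
x = -617 (x = -13*(-22) - 903 = 286 - 903 = -617)
G = -617
√(b + G) = √(7894 - 617) = √7277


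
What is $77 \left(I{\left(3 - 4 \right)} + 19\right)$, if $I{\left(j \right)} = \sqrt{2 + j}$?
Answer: $1540$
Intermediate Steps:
$77 \left(I{\left(3 - 4 \right)} + 19\right) = 77 \left(\sqrt{2 + \left(3 - 4\right)} + 19\right) = 77 \left(\sqrt{2 - 1} + 19\right) = 77 \left(\sqrt{1} + 19\right) = 77 \left(1 + 19\right) = 77 \cdot 20 = 1540$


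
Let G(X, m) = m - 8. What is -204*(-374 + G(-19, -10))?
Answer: 79968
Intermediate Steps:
G(X, m) = -8 + m
-204*(-374 + G(-19, -10)) = -204*(-374 + (-8 - 10)) = -204*(-374 - 18) = -204*(-392) = 79968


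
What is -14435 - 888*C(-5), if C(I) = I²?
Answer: -36635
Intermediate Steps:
-14435 - 888*C(-5) = -14435 - 888*(-5)² = -14435 - 888*25 = -14435 - 1*22200 = -14435 - 22200 = -36635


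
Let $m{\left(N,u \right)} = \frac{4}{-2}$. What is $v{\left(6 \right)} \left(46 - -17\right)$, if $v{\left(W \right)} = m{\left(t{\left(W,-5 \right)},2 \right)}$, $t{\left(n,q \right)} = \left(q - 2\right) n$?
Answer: $-126$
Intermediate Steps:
$t{\left(n,q \right)} = n \left(-2 + q\right)$ ($t{\left(n,q \right)} = \left(-2 + q\right) n = n \left(-2 + q\right)$)
$m{\left(N,u \right)} = -2$ ($m{\left(N,u \right)} = 4 \left(- \frac{1}{2}\right) = -2$)
$v{\left(W \right)} = -2$
$v{\left(6 \right)} \left(46 - -17\right) = - 2 \left(46 - -17\right) = - 2 \left(46 + 17\right) = \left(-2\right) 63 = -126$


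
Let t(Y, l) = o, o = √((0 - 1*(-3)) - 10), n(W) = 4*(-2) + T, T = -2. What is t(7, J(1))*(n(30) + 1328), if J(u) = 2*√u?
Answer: 1318*I*√7 ≈ 3487.1*I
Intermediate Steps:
n(W) = -10 (n(W) = 4*(-2) - 2 = -8 - 2 = -10)
o = I*√7 (o = √((0 + 3) - 10) = √(3 - 10) = √(-7) = I*√7 ≈ 2.6458*I)
t(Y, l) = I*√7
t(7, J(1))*(n(30) + 1328) = (I*√7)*(-10 + 1328) = (I*√7)*1318 = 1318*I*√7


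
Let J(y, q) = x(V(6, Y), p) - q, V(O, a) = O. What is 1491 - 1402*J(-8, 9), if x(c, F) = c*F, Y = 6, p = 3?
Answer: -11127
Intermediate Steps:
x(c, F) = F*c
J(y, q) = 18 - q (J(y, q) = 3*6 - q = 18 - q)
1491 - 1402*J(-8, 9) = 1491 - 1402*(18 - 1*9) = 1491 - 1402*(18 - 9) = 1491 - 1402*9 = 1491 - 12618 = -11127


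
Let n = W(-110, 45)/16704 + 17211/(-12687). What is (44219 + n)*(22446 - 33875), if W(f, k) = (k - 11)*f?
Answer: -8924826905590321/17660304 ≈ -5.0536e+8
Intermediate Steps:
W(f, k) = f*(-11 + k) (W(f, k) = (-11 + k)*f = f*(-11 + k))
n = -27911827/17660304 (n = -110*(-11 + 45)/16704 + 17211/(-12687) = -110*34*(1/16704) + 17211*(-1/12687) = -3740*1/16704 - 5737/4229 = -935/4176 - 5737/4229 = -27911827/17660304 ≈ -1.5805)
(44219 + n)*(22446 - 33875) = (44219 - 27911827/17660304)*(22446 - 33875) = (780893070749/17660304)*(-11429) = -8924826905590321/17660304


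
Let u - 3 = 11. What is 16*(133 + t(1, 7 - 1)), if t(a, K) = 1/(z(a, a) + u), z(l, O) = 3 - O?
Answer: 2129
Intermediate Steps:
u = 14 (u = 3 + 11 = 14)
t(a, K) = 1/(17 - a) (t(a, K) = 1/((3 - a) + 14) = 1/(17 - a))
16*(133 + t(1, 7 - 1)) = 16*(133 - 1/(-17 + 1)) = 16*(133 - 1/(-16)) = 16*(133 - 1*(-1/16)) = 16*(133 + 1/16) = 16*(2129/16) = 2129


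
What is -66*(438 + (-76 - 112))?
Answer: -16500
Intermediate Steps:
-66*(438 + (-76 - 112)) = -66*(438 - 188) = -66*250 = -16500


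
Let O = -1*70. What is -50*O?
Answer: 3500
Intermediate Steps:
O = -70
-50*O = -50*(-70) = 3500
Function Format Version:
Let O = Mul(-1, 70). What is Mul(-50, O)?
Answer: 3500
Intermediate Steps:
O = -70
Mul(-50, O) = Mul(-50, -70) = 3500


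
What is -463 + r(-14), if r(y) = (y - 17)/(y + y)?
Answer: -12933/28 ≈ -461.89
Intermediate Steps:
r(y) = (-17 + y)/(2*y) (r(y) = (-17 + y)/((2*y)) = (-17 + y)*(1/(2*y)) = (-17 + y)/(2*y))
-463 + r(-14) = -463 + (½)*(-17 - 14)/(-14) = -463 + (½)*(-1/14)*(-31) = -463 + 31/28 = -12933/28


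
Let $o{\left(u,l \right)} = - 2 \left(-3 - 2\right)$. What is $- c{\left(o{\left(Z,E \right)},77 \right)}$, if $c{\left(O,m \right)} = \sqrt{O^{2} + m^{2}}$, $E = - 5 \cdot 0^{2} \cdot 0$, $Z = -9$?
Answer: $- \sqrt{6029} \approx -77.647$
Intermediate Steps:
$E = 0$ ($E = \left(-5\right) 0 \cdot 0 = 0 \cdot 0 = 0$)
$o{\left(u,l \right)} = 10$ ($o{\left(u,l \right)} = \left(-2\right) \left(-5\right) = 10$)
$- c{\left(o{\left(Z,E \right)},77 \right)} = - \sqrt{10^{2} + 77^{2}} = - \sqrt{100 + 5929} = - \sqrt{6029}$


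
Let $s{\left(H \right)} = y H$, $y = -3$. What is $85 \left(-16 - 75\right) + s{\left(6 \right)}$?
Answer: $-7753$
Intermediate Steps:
$s{\left(H \right)} = - 3 H$
$85 \left(-16 - 75\right) + s{\left(6 \right)} = 85 \left(-16 - 75\right) - 18 = 85 \left(-91\right) - 18 = -7735 - 18 = -7753$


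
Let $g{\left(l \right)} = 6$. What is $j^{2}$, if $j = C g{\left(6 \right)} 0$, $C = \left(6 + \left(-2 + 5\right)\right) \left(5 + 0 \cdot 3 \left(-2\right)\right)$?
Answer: $0$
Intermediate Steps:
$C = 45$ ($C = \left(6 + 3\right) \left(5 + 0 \left(-2\right)\right) = 9 \left(5 + 0\right) = 9 \cdot 5 = 45$)
$j = 0$ ($j = 45 \cdot 6 \cdot 0 = 270 \cdot 0 = 0$)
$j^{2} = 0^{2} = 0$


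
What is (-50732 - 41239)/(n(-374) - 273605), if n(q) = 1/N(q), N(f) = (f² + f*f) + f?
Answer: 25694674038/76439217689 ≈ 0.33615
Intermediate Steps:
N(f) = f + 2*f² (N(f) = (f² + f²) + f = 2*f² + f = f + 2*f²)
n(q) = 1/(q*(1 + 2*q))
(-50732 - 41239)/(n(-374) - 273605) = (-50732 - 41239)/(1/((-374)*(1 + 2*(-374))) - 273605) = -91971/(-1/(374*(1 - 748)) - 273605) = -91971/(-1/374/(-747) - 273605) = -91971/(-1/374*(-1/747) - 273605) = -91971/(1/279378 - 273605) = -91971/(-76439217689/279378) = -91971*(-279378/76439217689) = 25694674038/76439217689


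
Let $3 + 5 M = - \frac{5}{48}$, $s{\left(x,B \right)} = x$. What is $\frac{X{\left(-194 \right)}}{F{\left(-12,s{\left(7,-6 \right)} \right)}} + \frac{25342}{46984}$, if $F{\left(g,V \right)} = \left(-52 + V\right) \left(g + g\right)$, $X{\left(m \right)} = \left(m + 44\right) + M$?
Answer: $\frac{608777723}{1522281600} \approx 0.39991$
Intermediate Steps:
$M = - \frac{149}{240}$ ($M = - \frac{3}{5} + \frac{\left(-5\right) \frac{1}{48}}{5} = - \frac{3}{5} + \frac{1}{5} \left(- \frac{5}{48}\right) = - \frac{3}{5} - \frac{1}{48} = - \frac{149}{240} \approx -0.62083$)
$X{\left(m \right)} = \frac{10411}{240} + m$ ($X{\left(m \right)} = \left(m + 44\right) - \frac{149}{240} = \left(44 + m\right) - \frac{149}{240} = \frac{10411}{240} + m$)
$F{\left(g,V \right)} = 2 g \left(-52 + V\right)$ ($F{\left(g,V \right)} = \left(-52 + V\right) 2 g = 2 g \left(-52 + V\right)$)
$\frac{X{\left(-194 \right)}}{F{\left(-12,s{\left(7,-6 \right)} \right)}} + \frac{25342}{46984} = \frac{\frac{10411}{240} - 194}{2 \left(-12\right) \left(-52 + 7\right)} + \frac{25342}{46984} = - \frac{36149}{240 \cdot 2 \left(-12\right) \left(-45\right)} + 25342 \cdot \frac{1}{46984} = - \frac{36149}{240 \cdot 1080} + \frac{12671}{23492} = \left(- \frac{36149}{240}\right) \frac{1}{1080} + \frac{12671}{23492} = - \frac{36149}{259200} + \frac{12671}{23492} = \frac{608777723}{1522281600}$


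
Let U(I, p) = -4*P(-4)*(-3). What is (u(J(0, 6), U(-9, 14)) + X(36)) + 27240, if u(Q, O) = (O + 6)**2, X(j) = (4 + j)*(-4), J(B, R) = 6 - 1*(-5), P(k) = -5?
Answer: 29996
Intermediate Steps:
U(I, p) = -60 (U(I, p) = -4*(-5)*(-3) = 20*(-3) = -60)
J(B, R) = 11 (J(B, R) = 6 + 5 = 11)
X(j) = -16 - 4*j
u(Q, O) = (6 + O)**2
(u(J(0, 6), U(-9, 14)) + X(36)) + 27240 = ((6 - 60)**2 + (-16 - 4*36)) + 27240 = ((-54)**2 + (-16 - 144)) + 27240 = (2916 - 160) + 27240 = 2756 + 27240 = 29996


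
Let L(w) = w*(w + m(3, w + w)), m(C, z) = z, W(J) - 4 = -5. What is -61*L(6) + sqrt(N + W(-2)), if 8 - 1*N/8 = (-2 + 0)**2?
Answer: -6588 + sqrt(31) ≈ -6582.4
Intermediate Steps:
W(J) = -1 (W(J) = 4 - 5 = -1)
N = 32 (N = 64 - 8*(-2 + 0)**2 = 64 - 8*(-2)**2 = 64 - 8*4 = 64 - 32 = 32)
L(w) = 3*w**2 (L(w) = w*(w + (w + w)) = w*(w + 2*w) = w*(3*w) = 3*w**2)
-61*L(6) + sqrt(N + W(-2)) = -183*6**2 + sqrt(32 - 1) = -183*36 + sqrt(31) = -61*108 + sqrt(31) = -6588 + sqrt(31)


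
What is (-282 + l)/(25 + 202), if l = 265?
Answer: -17/227 ≈ -0.074890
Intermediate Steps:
(-282 + l)/(25 + 202) = (-282 + 265)/(25 + 202) = -17/227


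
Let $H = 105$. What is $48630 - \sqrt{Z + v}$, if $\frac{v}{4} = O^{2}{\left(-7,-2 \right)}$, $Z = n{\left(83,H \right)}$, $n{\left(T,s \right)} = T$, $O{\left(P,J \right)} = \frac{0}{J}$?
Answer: $48630 - \sqrt{83} \approx 48621.0$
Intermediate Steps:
$O{\left(P,J \right)} = 0$
$Z = 83$
$v = 0$ ($v = 4 \cdot 0^{2} = 4 \cdot 0 = 0$)
$48630 - \sqrt{Z + v} = 48630 - \sqrt{83 + 0} = 48630 - \sqrt{83}$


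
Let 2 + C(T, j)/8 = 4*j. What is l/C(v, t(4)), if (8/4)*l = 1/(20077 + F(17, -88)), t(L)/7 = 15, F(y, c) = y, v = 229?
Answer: 1/134388672 ≈ 7.4411e-9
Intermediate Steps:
t(L) = 105 (t(L) = 7*15 = 105)
l = 1/40188 (l = 1/(2*(20077 + 17)) = (½)/20094 = (½)*(1/20094) = 1/40188 ≈ 2.4883e-5)
C(T, j) = -16 + 32*j (C(T, j) = -16 + 8*(4*j) = -16 + 32*j)
l/C(v, t(4)) = 1/(40188*(-16 + 32*105)) = 1/(40188*(-16 + 3360)) = (1/40188)/3344 = (1/40188)*(1/3344) = 1/134388672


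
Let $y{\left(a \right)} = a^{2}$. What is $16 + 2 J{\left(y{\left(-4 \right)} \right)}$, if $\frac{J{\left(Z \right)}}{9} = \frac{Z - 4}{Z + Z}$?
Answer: $\frac{91}{4} \approx 22.75$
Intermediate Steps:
$J{\left(Z \right)} = \frac{9 \left(-4 + Z\right)}{2 Z}$ ($J{\left(Z \right)} = 9 \frac{Z - 4}{Z + Z} = 9 \frac{-4 + Z}{2 Z} = \frac{9 \left(-4 + Z\right)}{2 Z}$)
$16 + 2 J{\left(y{\left(-4 \right)} \right)} = 16 + 2 \left(\frac{9}{2} - \frac{18}{\left(-4\right)^{2}}\right) = 16 + 2 \left(\frac{9}{2} - \frac{18}{16}\right) = 16 + 2 \left(\frac{9}{2} - \frac{9}{8}\right) = 16 + 2 \cdot \frac{27}{8} = 16 + \frac{27}{4} = \frac{91}{4}$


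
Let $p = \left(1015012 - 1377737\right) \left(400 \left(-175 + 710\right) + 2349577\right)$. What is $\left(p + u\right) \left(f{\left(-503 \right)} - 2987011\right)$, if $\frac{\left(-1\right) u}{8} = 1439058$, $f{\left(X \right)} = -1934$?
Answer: $2779375060915432605$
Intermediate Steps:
$u = -11512464$ ($u = \left(-8\right) 1439058 = -11512464$)
$p = -929873467325$ ($p = - 362725 \left(400 \cdot 535 + 2349577\right) = - 362725 \left(214000 + 2349577\right) = \left(-362725\right) 2563577 = -929873467325$)
$\left(p + u\right) \left(f{\left(-503 \right)} - 2987011\right) = \left(-929873467325 - 11512464\right) \left(-1934 - 2987011\right) = \left(-929884979789\right) \left(-2988945\right) = 2779375060915432605$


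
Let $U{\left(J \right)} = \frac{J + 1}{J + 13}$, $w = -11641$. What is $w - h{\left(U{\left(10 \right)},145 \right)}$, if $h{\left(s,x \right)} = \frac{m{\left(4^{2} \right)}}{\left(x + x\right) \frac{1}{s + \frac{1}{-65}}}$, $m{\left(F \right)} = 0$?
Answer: $-11641$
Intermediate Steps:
$U{\left(J \right)} = \frac{1 + J}{13 + J}$
$h{\left(s,x \right)} = 0$ ($h{\left(s,x \right)} = \frac{0}{\left(x + x\right) \frac{1}{s + \frac{1}{-65}}} = \frac{0}{2 x \frac{1}{s - \frac{1}{65}}} = \frac{0}{2 x \frac{1}{- \frac{1}{65} + s}} = 0 \frac{- \frac{1}{65} + s}{2 x} = 0$)
$w - h{\left(U{\left(10 \right)},145 \right)} = -11641 - 0 = -11641 + 0 = -11641$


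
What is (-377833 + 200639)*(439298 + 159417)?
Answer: -106088705710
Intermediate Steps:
(-377833 + 200639)*(439298 + 159417) = -177194*598715 = -106088705710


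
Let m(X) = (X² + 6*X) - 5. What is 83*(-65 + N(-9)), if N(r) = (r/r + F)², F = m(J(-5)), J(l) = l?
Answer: 1328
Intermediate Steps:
m(X) = -5 + X² + 6*X
F = -10 (F = -5 + (-5)² + 6*(-5) = -5 + 25 - 30 = -10)
N(r) = 81 (N(r) = (r/r - 10)² = (1 - 10)² = (-9)² = 81)
83*(-65 + N(-9)) = 83*(-65 + 81) = 83*16 = 1328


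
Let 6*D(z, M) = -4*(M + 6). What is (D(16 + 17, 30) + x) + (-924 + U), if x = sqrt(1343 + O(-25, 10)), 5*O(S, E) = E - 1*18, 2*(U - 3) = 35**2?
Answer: -665/2 + sqrt(33535)/5 ≈ -295.88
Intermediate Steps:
U = 1231/2 (U = 3 + (1/2)*35**2 = 3 + (1/2)*1225 = 3 + 1225/2 = 1231/2 ≈ 615.50)
O(S, E) = -18/5 + E/5 (O(S, E) = (E - 1*18)/5 = (E - 18)/5 = (-18 + E)/5 = -18/5 + E/5)
D(z, M) = -4 - 2*M/3 (D(z, M) = (-4*(M + 6))/6 = (-4*(6 + M))/6 = (-24 - 4*M)/6 = -4 - 2*M/3)
x = sqrt(33535)/5 (x = sqrt(1343 + (-18/5 + (1/5)*10)) = sqrt(1343 + (-18/5 + 2)) = sqrt(1343 - 8/5) = sqrt(6707/5) = sqrt(33535)/5 ≈ 36.625)
(D(16 + 17, 30) + x) + (-924 + U) = ((-4 - 2/3*30) + sqrt(33535)/5) + (-924 + 1231/2) = ((-4 - 20) + sqrt(33535)/5) - 617/2 = (-24 + sqrt(33535)/5) - 617/2 = -665/2 + sqrt(33535)/5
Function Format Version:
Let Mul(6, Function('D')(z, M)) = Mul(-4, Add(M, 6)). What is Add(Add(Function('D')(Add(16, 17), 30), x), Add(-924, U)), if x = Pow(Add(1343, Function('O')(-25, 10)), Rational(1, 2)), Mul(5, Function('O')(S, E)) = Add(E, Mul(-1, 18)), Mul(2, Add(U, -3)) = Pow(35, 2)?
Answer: Add(Rational(-665, 2), Mul(Rational(1, 5), Pow(33535, Rational(1, 2)))) ≈ -295.88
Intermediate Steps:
U = Rational(1231, 2) (U = Add(3, Mul(Rational(1, 2), Pow(35, 2))) = Add(3, Mul(Rational(1, 2), 1225)) = Add(3, Rational(1225, 2)) = Rational(1231, 2) ≈ 615.50)
Function('O')(S, E) = Add(Rational(-18, 5), Mul(Rational(1, 5), E)) (Function('O')(S, E) = Mul(Rational(1, 5), Add(E, Mul(-1, 18))) = Mul(Rational(1, 5), Add(E, -18)) = Mul(Rational(1, 5), Add(-18, E)) = Add(Rational(-18, 5), Mul(Rational(1, 5), E)))
Function('D')(z, M) = Add(-4, Mul(Rational(-2, 3), M)) (Function('D')(z, M) = Mul(Rational(1, 6), Mul(-4, Add(M, 6))) = Mul(Rational(1, 6), Mul(-4, Add(6, M))) = Mul(Rational(1, 6), Add(-24, Mul(-4, M))) = Add(-4, Mul(Rational(-2, 3), M)))
x = Mul(Rational(1, 5), Pow(33535, Rational(1, 2))) (x = Pow(Add(1343, Add(Rational(-18, 5), Mul(Rational(1, 5), 10))), Rational(1, 2)) = Pow(Add(1343, Add(Rational(-18, 5), 2)), Rational(1, 2)) = Pow(Add(1343, Rational(-8, 5)), Rational(1, 2)) = Pow(Rational(6707, 5), Rational(1, 2)) = Mul(Rational(1, 5), Pow(33535, Rational(1, 2))) ≈ 36.625)
Add(Add(Function('D')(Add(16, 17), 30), x), Add(-924, U)) = Add(Add(Add(-4, Mul(Rational(-2, 3), 30)), Mul(Rational(1, 5), Pow(33535, Rational(1, 2)))), Add(-924, Rational(1231, 2))) = Add(Add(Add(-4, -20), Mul(Rational(1, 5), Pow(33535, Rational(1, 2)))), Rational(-617, 2)) = Add(Add(-24, Mul(Rational(1, 5), Pow(33535, Rational(1, 2)))), Rational(-617, 2)) = Add(Rational(-665, 2), Mul(Rational(1, 5), Pow(33535, Rational(1, 2))))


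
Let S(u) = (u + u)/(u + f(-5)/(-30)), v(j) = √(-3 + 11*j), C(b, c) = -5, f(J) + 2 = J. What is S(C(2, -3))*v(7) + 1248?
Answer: 1248 + 300*√74/143 ≈ 1266.0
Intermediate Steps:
f(J) = -2 + J
S(u) = 2*u/(7/30 + u) (S(u) = (u + u)/(u + (-2 - 5)/(-30)) = (2*u)/(u - 7*(-1/30)) = (2*u)/(u + 7/30) = (2*u)/(7/30 + u) = 2*u/(7/30 + u))
S(C(2, -3))*v(7) + 1248 = (60*(-5)/(7 + 30*(-5)))*√(-3 + 11*7) + 1248 = (60*(-5)/(7 - 150))*√(-3 + 77) + 1248 = (60*(-5)/(-143))*√74 + 1248 = (60*(-5)*(-1/143))*√74 + 1248 = 300*√74/143 + 1248 = 1248 + 300*√74/143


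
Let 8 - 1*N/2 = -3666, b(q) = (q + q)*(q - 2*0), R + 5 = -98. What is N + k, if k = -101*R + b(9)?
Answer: 17913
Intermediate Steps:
R = -103 (R = -5 - 98 = -103)
b(q) = 2*q² (b(q) = (2*q)*(q + 0) = (2*q)*q = 2*q²)
N = 7348 (N = 16 - 2*(-3666) = 16 + 7332 = 7348)
k = 10565 (k = -101*(-103) + 2*9² = 10403 + 2*81 = 10403 + 162 = 10565)
N + k = 7348 + 10565 = 17913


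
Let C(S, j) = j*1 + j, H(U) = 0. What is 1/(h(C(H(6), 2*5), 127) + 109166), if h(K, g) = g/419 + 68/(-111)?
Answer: 46509/5077187099 ≈ 9.1604e-6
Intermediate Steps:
C(S, j) = 2*j (C(S, j) = j + j = 2*j)
h(K, g) = -68/111 + g/419 (h(K, g) = g*(1/419) + 68*(-1/111) = g/419 - 68/111 = -68/111 + g/419)
1/(h(C(H(6), 2*5), 127) + 109166) = 1/((-68/111 + (1/419)*127) + 109166) = 1/((-68/111 + 127/419) + 109166) = 1/(-14395/46509 + 109166) = 1/(5077187099/46509) = 46509/5077187099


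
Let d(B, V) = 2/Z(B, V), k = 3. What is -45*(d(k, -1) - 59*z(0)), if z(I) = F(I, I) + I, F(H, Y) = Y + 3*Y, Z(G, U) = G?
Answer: -30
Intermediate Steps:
F(H, Y) = 4*Y
z(I) = 5*I (z(I) = 4*I + I = 5*I)
d(B, V) = 2/B
-45*(d(k, -1) - 59*z(0)) = -45*(2/3 - 295*0) = -45*(2*(1/3) - 59*0) = -45*(2/3 + 0) = -45*2/3 = -30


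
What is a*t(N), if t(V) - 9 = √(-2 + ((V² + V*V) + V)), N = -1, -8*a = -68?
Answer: 153/2 + 17*I/2 ≈ 76.5 + 8.5*I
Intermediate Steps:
a = 17/2 (a = -⅛*(-68) = 17/2 ≈ 8.5000)
t(V) = 9 + √(-2 + V + 2*V²) (t(V) = 9 + √(-2 + ((V² + V*V) + V)) = 9 + √(-2 + ((V² + V²) + V)) = 9 + √(-2 + (2*V² + V)) = 9 + √(-2 + (V + 2*V²)) = 9 + √(-2 + V + 2*V²))
a*t(N) = 17*(9 + √(-2 - 1 + 2*(-1)²))/2 = 17*(9 + √(-2 - 1 + 2*1))/2 = 17*(9 + √(-2 - 1 + 2))/2 = 17*(9 + √(-1))/2 = 17*(9 + I)/2 = 153/2 + 17*I/2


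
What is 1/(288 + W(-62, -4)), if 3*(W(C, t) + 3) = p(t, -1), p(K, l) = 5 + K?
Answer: 3/856 ≈ 0.0035047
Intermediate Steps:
W(C, t) = -4/3 + t/3 (W(C, t) = -3 + (5 + t)/3 = -3 + (5/3 + t/3) = -4/3 + t/3)
1/(288 + W(-62, -4)) = 1/(288 + (-4/3 + (⅓)*(-4))) = 1/(288 + (-4/3 - 4/3)) = 1/(288 - 8/3) = 1/(856/3) = 3/856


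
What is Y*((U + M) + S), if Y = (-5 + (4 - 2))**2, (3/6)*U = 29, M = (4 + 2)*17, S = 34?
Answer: 1746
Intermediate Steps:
M = 102 (M = 6*17 = 102)
U = 58 (U = 2*29 = 58)
Y = 9 (Y = (-5 + 2)**2 = (-3)**2 = 9)
Y*((U + M) + S) = 9*((58 + 102) + 34) = 9*(160 + 34) = 9*194 = 1746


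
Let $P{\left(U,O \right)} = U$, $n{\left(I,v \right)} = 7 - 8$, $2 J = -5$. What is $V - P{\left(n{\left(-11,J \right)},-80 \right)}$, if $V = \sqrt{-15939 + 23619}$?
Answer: $1 + 16 \sqrt{30} \approx 88.636$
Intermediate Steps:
$J = - \frac{5}{2}$ ($J = \frac{1}{2} \left(-5\right) = - \frac{5}{2} \approx -2.5$)
$n{\left(I,v \right)} = -1$ ($n{\left(I,v \right)} = 7 - 8 = -1$)
$V = 16 \sqrt{30}$ ($V = \sqrt{7680} = 16 \sqrt{30} \approx 87.636$)
$V - P{\left(n{\left(-11,J \right)},-80 \right)} = 16 \sqrt{30} - -1 = 16 \sqrt{30} + 1 = 1 + 16 \sqrt{30}$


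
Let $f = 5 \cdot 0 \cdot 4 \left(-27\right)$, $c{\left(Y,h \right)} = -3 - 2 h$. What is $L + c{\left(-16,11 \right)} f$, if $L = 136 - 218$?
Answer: $-82$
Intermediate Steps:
$L = -82$ ($L = 136 - 218 = -82$)
$f = 0$ ($f = 0 \cdot 4 \left(-27\right) = 0 \left(-27\right) = 0$)
$L + c{\left(-16,11 \right)} f = -82 + \left(-3 - 22\right) 0 = -82 - 0 = -82 + 0 = -82$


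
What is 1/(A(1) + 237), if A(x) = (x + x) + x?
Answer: 1/240 ≈ 0.0041667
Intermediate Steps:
A(x) = 3*x (A(x) = 2*x + x = 3*x)
1/(A(1) + 237) = 1/(3*1 + 237) = 1/(3 + 237) = 1/240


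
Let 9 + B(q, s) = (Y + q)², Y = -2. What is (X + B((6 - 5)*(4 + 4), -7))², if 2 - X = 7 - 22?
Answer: 1936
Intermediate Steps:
B(q, s) = -9 + (-2 + q)²
X = 17 (X = 2 - (7 - 22) = 2 - 1*(-15) = 2 + 15 = 17)
(X + B((6 - 5)*(4 + 4), -7))² = (17 + (-9 + (-2 + (6 - 5)*(4 + 4))²))² = (17 + (-9 + (-2 + 1*8)²))² = (17 + (-9 + (-2 + 8)²))² = (17 + (-9 + 6²))² = (17 + (-9 + 36))² = (17 + 27)² = 44² = 1936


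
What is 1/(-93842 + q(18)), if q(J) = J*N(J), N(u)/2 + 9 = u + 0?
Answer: -1/93518 ≈ -1.0693e-5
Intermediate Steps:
N(u) = -18 + 2*u (N(u) = -18 + 2*(u + 0) = -18 + 2*u)
q(J) = J*(-18 + 2*J)
1/(-93842 + q(18)) = 1/(-93842 + 2*18*(-9 + 18)) = 1/(-93842 + 2*18*9) = 1/(-93842 + 324) = 1/(-93518) = -1/93518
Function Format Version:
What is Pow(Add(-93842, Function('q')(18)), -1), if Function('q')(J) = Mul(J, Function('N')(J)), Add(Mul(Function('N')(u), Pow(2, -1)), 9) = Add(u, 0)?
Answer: Rational(-1, 93518) ≈ -1.0693e-5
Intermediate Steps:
Function('N')(u) = Add(-18, Mul(2, u)) (Function('N')(u) = Add(-18, Mul(2, Add(u, 0))) = Add(-18, Mul(2, u)))
Function('q')(J) = Mul(J, Add(-18, Mul(2, J)))
Pow(Add(-93842, Function('q')(18)), -1) = Pow(Add(-93842, Mul(2, 18, Add(-9, 18))), -1) = Pow(Add(-93842, Mul(2, 18, 9)), -1) = Pow(Add(-93842, 324), -1) = Pow(-93518, -1) = Rational(-1, 93518)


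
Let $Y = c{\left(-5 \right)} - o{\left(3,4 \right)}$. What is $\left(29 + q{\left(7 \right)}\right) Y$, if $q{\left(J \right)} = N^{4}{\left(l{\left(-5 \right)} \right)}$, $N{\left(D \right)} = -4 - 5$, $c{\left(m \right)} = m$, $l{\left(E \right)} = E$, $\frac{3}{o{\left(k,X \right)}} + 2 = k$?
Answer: $-52720$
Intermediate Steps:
$o{\left(k,X \right)} = \frac{3}{-2 + k}$
$N{\left(D \right)} = -9$ ($N{\left(D \right)} = -4 - 5 = -9$)
$q{\left(J \right)} = 6561$ ($q{\left(J \right)} = \left(-9\right)^{4} = 6561$)
$Y = -8$ ($Y = -5 - \frac{3}{-2 + 3} = -5 - \frac{3}{1} = -5 - 3 \cdot 1 = -5 - 3 = -8$)
$\left(29 + q{\left(7 \right)}\right) Y = \left(29 + 6561\right) \left(-8\right) = 6590 \left(-8\right) = -52720$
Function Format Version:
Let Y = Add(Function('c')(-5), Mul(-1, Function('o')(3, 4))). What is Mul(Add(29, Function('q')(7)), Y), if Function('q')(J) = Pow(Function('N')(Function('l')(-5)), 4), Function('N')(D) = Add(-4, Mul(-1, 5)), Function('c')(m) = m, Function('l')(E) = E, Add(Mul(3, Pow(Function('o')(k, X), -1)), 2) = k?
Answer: -52720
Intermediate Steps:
Function('o')(k, X) = Mul(3, Pow(Add(-2, k), -1))
Function('N')(D) = -9 (Function('N')(D) = Add(-4, -5) = -9)
Function('q')(J) = 6561 (Function('q')(J) = Pow(-9, 4) = 6561)
Y = -8 (Y = Add(-5, Mul(-1, Mul(3, Pow(Add(-2, 3), -1)))) = Add(-5, Mul(-1, Mul(3, Pow(1, -1)))) = Add(-5, Mul(-1, Mul(3, 1))) = Add(-5, Mul(-1, 3)) = Add(-5, -3) = -8)
Mul(Add(29, Function('q')(7)), Y) = Mul(Add(29, 6561), -8) = Mul(6590, -8) = -52720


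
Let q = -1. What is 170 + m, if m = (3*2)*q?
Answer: 164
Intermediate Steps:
m = -6 (m = (3*2)*(-1) = 6*(-1) = -6)
170 + m = 170 - 6 = 164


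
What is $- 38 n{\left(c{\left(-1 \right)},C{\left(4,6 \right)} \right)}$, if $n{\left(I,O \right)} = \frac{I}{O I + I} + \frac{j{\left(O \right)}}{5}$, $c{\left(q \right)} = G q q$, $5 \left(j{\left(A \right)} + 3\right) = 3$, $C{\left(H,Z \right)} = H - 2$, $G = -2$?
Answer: $\frac{418}{75} \approx 5.5733$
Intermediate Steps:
$C{\left(H,Z \right)} = -2 + H$
$j{\left(A \right)} = - \frac{12}{5}$ ($j{\left(A \right)} = -3 + \frac{1}{5} \cdot 3 = -3 + \frac{3}{5} = - \frac{12}{5}$)
$c{\left(q \right)} = - 2 q^{2}$ ($c{\left(q \right)} = - 2 q q = - 2 q^{2}$)
$n{\left(I,O \right)} = - \frac{12}{25} + \frac{I}{I + I O}$ ($n{\left(I,O \right)} = \frac{I}{O I + I} - \frac{12}{5 \cdot 5} = \frac{I}{I O + I} - \frac{12}{25} = \frac{I}{I + I O} - \frac{12}{25} = - \frac{12}{25} + \frac{I}{I + I O}$)
$- 38 n{\left(c{\left(-1 \right)},C{\left(4,6 \right)} \right)} = - 38 \frac{13 - 12 \left(-2 + 4\right)}{25 \left(1 + \left(-2 + 4\right)\right)} = - 38 \frac{13 - 24}{25 \left(1 + 2\right)} = - 38 \frac{13 - 24}{25 \cdot 3} = - 38 \cdot \frac{1}{25} \cdot \frac{1}{3} \left(-11\right) = \left(-38\right) \left(- \frac{11}{75}\right) = \frac{418}{75}$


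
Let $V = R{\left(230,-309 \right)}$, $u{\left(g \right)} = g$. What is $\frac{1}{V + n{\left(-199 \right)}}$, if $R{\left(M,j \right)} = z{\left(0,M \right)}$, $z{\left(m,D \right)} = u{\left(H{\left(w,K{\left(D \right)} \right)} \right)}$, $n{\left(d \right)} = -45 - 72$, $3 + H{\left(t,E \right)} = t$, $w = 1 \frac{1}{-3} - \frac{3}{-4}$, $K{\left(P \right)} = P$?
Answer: $- \frac{12}{1435} \approx -0.0083624$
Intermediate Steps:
$w = \frac{5}{12}$ ($w = 1 \left(- \frac{1}{3}\right) - - \frac{3}{4} = - \frac{1}{3} + \frac{3}{4} = \frac{5}{12} \approx 0.41667$)
$H{\left(t,E \right)} = -3 + t$
$n{\left(d \right)} = -117$
$z{\left(m,D \right)} = - \frac{31}{12}$ ($z{\left(m,D \right)} = -3 + \frac{5}{12} = - \frac{31}{12}$)
$R{\left(M,j \right)} = - \frac{31}{12}$
$V = - \frac{31}{12} \approx -2.5833$
$\frac{1}{V + n{\left(-199 \right)}} = \frac{1}{- \frac{31}{12} - 117} = \frac{1}{- \frac{1435}{12}} = - \frac{12}{1435}$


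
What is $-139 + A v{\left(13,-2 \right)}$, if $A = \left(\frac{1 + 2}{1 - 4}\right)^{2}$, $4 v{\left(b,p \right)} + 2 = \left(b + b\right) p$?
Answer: $- \frac{305}{2} \approx -152.5$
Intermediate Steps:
$v{\left(b,p \right)} = - \frac{1}{2} + \frac{b p}{2}$ ($v{\left(b,p \right)} = - \frac{1}{2} + \frac{\left(b + b\right) p}{4} = - \frac{1}{2} + \frac{2 b p}{4} = - \frac{1}{2} + \frac{b p}{2}$)
$A = 1$ ($A = \left(\frac{3}{-3}\right)^{2} = \left(3 \left(- \frac{1}{3}\right)\right)^{2} = \left(-1\right)^{2} = 1$)
$-139 + A v{\left(13,-2 \right)} = -139 + 1 \left(- \frac{1}{2} + \frac{1}{2} \cdot 13 \left(-2\right)\right) = -139 + 1 \left(- \frac{1}{2} - 13\right) = -139 + 1 \left(- \frac{27}{2}\right) = -139 - \frac{27}{2} = - \frac{305}{2}$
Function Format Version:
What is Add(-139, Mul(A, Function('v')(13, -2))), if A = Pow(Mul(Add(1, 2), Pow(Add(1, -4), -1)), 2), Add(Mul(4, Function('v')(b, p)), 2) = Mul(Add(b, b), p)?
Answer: Rational(-305, 2) ≈ -152.50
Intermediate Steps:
Function('v')(b, p) = Add(Rational(-1, 2), Mul(Rational(1, 2), b, p)) (Function('v')(b, p) = Add(Rational(-1, 2), Mul(Rational(1, 4), Mul(Add(b, b), p))) = Add(Rational(-1, 2), Mul(Rational(1, 4), Mul(Mul(2, b), p))) = Add(Rational(-1, 2), Mul(Rational(1, 4), Mul(2, b, p))) = Add(Rational(-1, 2), Mul(Rational(1, 2), b, p)))
A = 1 (A = Pow(Mul(3, Pow(-3, -1)), 2) = Pow(Mul(3, Rational(-1, 3)), 2) = Pow(-1, 2) = 1)
Add(-139, Mul(A, Function('v')(13, -2))) = Add(-139, Mul(1, Add(Rational(-1, 2), Mul(Rational(1, 2), 13, -2)))) = Add(-139, Mul(1, Add(Rational(-1, 2), -13))) = Add(-139, Mul(1, Rational(-27, 2))) = Add(-139, Rational(-27, 2)) = Rational(-305, 2)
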